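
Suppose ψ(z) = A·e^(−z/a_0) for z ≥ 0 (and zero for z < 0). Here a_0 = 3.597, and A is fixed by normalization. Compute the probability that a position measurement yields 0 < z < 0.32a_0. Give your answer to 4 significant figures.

|ψ|² is the probability density, so P = ∫_{0}^{0.32a_0} |ψ|² dz.
The normalization integral ∫|ψ|²dz over the whole domain equals a_0/2·A², and A² cancels in the ratio.
Substituting u = z/a_0, A² and the length scale cancel in the ratio: P = ∫_{0}^{0.32} e^(-2·u) du / ∫_{0}^{∞} e^(-2·u) du.
Using ∫ e^(-2·u) du = -e^(-2·u)/2, the numerator is 1/2 - e^(-16/25)/2 and the denominator is 1/2.
This works out to P = 0.47271.

P ≈ 0.4727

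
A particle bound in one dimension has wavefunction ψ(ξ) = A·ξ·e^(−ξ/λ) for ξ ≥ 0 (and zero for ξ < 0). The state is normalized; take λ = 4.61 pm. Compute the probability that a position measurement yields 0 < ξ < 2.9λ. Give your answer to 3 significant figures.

P = ∫_{0}^{2.9λ} |ψ(ξ)|² dξ.
The normalization integral ∫|ψ|²dξ over the whole domain equals λ^3/4·A², and A² cancels in the ratio.
Substituting u = ξ/λ, A² and the length scale cancel in the ratio: P = ∫_{0}^{2.9} u^2·e^(-2·u) du / ∫_{0}^{∞} u^2·e^(-2·u) du.
Using ∫ u^2·e^(-2·u) du = -(2·u^2 + 2·u + 1)·e^(-2·u)/4, the numerator is 1/4 - 1181·e^(-29/5)/200 and the denominator is 1/4.
Taking the ratio, P = 0.9285.

P ≈ 0.928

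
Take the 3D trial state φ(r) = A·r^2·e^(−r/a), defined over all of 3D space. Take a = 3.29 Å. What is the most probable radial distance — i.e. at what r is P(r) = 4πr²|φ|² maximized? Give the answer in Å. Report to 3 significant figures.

r ≈ 9.87 Å

Set d/dr [P(r) = 4πr²|φ|²] = 0 and solve for r > 0.
Solving yields r = 3·a.
With a = 3.29, the most probable radial distance is 9.870 Å.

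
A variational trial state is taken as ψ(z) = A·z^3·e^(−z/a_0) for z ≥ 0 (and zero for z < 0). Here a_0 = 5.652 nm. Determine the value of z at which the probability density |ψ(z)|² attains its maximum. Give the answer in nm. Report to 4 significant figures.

z ≈ 16.96 nm

Differentiate |ψ(z)|² with respect to z and set to zero.
This gives z = 3·a_0.
With a_0 = 5.652, the most probable position is 16.956 nm.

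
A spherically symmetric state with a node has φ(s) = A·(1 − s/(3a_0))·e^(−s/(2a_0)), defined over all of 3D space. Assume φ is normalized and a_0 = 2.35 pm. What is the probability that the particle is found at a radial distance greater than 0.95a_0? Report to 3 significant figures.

Integrate the radial probability density 4πs²|φ|² over s > 0.95a_0.
Normalization gives A² = 1/(8·π·a_0^3/3).
In terms of u = s/a_0 (A², 4π and the length scale all cancel between numerator and denominator), P = [∫_{0.95}^{∞} u^2·(1 - u/3)^2·e^(-u) du] / [∫_{0}^{∞} u^2·(1 - u/3)^2·e^(-u) du].
Using ∫ u^2·(1 - u/3)^2·e^(-u) du = (-u^4 + 2·u^3 - 3·u^2 - 6·u - 6)·e^(-u)/9, the numerator is ≈ 0.58042 and the denominator is 2/3.
The region integral divided by the full integral gives P = 0.8706.

P ≈ 0.871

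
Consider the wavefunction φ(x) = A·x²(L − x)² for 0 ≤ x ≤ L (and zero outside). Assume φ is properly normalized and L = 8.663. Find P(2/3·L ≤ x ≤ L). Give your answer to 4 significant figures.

P = ∫_{2/3·L}^{L} |φ(x)|² dx.
Since A² = 1/(L^9/630), this is the region integral divided by the full normalization integral.
Let u = x/L; then A² and the length scale cancel, so P = ∫_{2/3}^{1} u^4·(1 - u)^4 du ÷ ∫_{0}^{1} u^4·(1 - u)^4 du.
With ∫ u^4·(1 - u)^4 du = u^5·(70·u^4 - 315·u^3 + 540·u^2 - 420·u + 126)/630 + C, the region integral is ≈ 0.000229914 and the full one is 1/630.
The result is P = 0.14485.

P ≈ 0.1448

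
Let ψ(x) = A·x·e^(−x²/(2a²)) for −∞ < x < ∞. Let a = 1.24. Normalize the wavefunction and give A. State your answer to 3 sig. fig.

A ≈ 0.769

The normalization condition is ∫|ψ|² dx = 1 from −∞ to ∞.
Carrying out the integral gives A² · √(π)·a^3/2.
Setting this equal to 1 gives A² = 1/(√(π)·a^3/2).
Plugging in a = 1.24 yields A = 0.7693.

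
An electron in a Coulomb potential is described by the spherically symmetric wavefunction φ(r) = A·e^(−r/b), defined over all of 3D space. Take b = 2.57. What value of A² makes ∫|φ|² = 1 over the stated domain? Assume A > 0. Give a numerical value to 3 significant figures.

Normalization requires ∫|φ|² 4πr² dr = 1, integrated from 0 to ∞.
The angular integral contributes 4π, leaving ∫₀^∞ r²|φ|² dr.
With ∫₀^∞ r^2 e^(−αr) dr = 2!/α^3, ∫|φ|² 4πr² dr = A²·(π·b^3).
Hence A² = 1/[π·b^3].
With b = 2.57: A² = 0.01875 and A = 0.1369.

A^2 ≈ 0.0188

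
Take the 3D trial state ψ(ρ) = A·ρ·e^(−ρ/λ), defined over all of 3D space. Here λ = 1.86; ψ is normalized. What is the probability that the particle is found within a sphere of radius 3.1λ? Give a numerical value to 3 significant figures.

P = ∫ |ψ|² 4πρ² dρ over ρ ≤ 3.1λ.
Normalization gives A² = 1/(3·π·λ^5).
In terms of u = ρ/λ (A², 4π and the length scale all cancel between numerator and denominator), P = [∫_{0}^{3.1} u^4·e^(-2·u) du] / [∫_{0}^{∞} u^4·e^(-2·u) du].
An antiderivative of u^4·e^(-2·u) is -(u^4/2 + u^3 + 3·u^2/2 + 3·u/2 + 3/4)·e^(-2·u); evaluating from 0 to 3.1 gives ≈ 0.55562, while the full integral is 3/4.
This evaluates to P = 0.7408.

P ≈ 0.741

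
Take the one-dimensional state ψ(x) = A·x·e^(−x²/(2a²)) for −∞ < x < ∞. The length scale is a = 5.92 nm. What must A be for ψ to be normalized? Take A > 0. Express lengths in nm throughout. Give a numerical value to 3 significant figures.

A ≈ 0.0737 nm^(-3/2)

The normalization condition is ∫|ψ|² dx = 1 from −∞ to ∞.
The integral (without the A² prefactor) comes out to √(π)·a^3/2.
Hence A² = 1/[√(π)·a^3/2].
With a = 5.92: A² = 0.005439 and A = 0.07375.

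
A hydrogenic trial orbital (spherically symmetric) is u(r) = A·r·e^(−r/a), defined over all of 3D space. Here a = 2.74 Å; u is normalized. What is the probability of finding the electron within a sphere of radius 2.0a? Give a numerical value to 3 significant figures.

With dV = 4πr²dr, the probability is ∫|u|² dV over r ≤ 2.0a.
Normalization gives A² = 1/(3·π·a^5).
Let t = r/a; then A², 4π and the length scale all cancel, so P = ∫_{0}^{2.0} t^4·e^(-2·t) dt ÷ ∫_{0}^{∞} t^4·e^(-2·t) dt.
An antiderivative of t^4·e^(-2·t) is -(t^4/2 + t^3 + 3·t^2/2 + 3·t/2 + 3/4)·e^(-2·t); evaluating from 0 to 2.0 gives 3/4 - 103·e^(-4)/4, while the full integral is 3/4.
Taking the ratio yields P = 0.3712.

P ≈ 0.371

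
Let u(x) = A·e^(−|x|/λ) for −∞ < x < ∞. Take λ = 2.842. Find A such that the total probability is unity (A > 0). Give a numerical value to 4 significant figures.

Require ∫ |u|² dx = 1 over the whole domain.
The integral (without the A² prefactor) comes out to λ.
Setting this equal to 1 gives A² = 1/(λ).
Plugging in λ = 2.842 yields A = 0.59318.

A ≈ 0.5932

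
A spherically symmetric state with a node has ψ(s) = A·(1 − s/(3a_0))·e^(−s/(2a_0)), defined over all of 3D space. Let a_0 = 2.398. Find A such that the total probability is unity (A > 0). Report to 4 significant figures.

Require ∫ |ψ|² 4πs² ds = 1 over the whole domain.
In 3D with spherical symmetry the volume element is 4πs² ds.
Using ∫₀^∞ sⁿ e^(−αs) ds = n!/αⁿ⁺¹, with ψ = A·(1 − s/(3a_0))·e^(−s/(2a_0)), the integral evaluates to A²·[8·π·a_0^3/3].
So A² = (8·π·a_0^3/3)^(−1).
Substituting a_0 = 2.398 gives A² = 0.0086563, so A = 0.093039.

A ≈ 0.09304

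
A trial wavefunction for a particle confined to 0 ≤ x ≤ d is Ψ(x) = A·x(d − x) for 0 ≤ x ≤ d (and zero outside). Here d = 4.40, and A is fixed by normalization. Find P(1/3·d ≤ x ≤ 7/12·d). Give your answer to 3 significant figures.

P ≈ 0.444

|Ψ|² is the probability density, so P = ∫_{1/3·d}^{7/12·d} |Ψ|² dx.
Since A² = 1/(d^5/30), this is the region integral divided by the full normalization integral.
In terms of u = x/d (A² and the length scale cancel between numerator and denominator), P = [∫_{1/3}^{7/12} u^2·(1 - u)^2 du] / [∫_{0}^{1} u^2·(1 - u)^2 du].
Using ∫ u^2·(1 - u)^2 du = u^3·(6·u^2 - 15·u + 10)/30, the numerator is ≈ 0.014783 and the denominator is 1/30.
Taking the ratio, P = 0.4435.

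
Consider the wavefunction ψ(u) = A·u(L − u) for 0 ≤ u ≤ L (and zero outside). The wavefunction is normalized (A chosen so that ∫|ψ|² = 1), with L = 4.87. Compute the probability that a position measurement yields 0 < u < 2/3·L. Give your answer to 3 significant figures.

|ψ|² is the probability density, so P = ∫_{0}^{2/3·L} |ψ|² du.
The normalization integral ∫|ψ|²du over the whole domain equals L^5/30·A², and A² cancels in the ratio.
Let t = u/L; then A² and the length scale cancel, so P = ∫_{0}^{2/3} t^2·(1 - t)^2 dt ÷ ∫_{0}^{1} t^2·(1 - t)^2 dt.
An antiderivative of t^2·(1 - t)^2 is t^3·(6·t^2 - 15·t + 10)/30; evaluating from 0 to 2/3 gives 32/1215, while the full integral is 1/30.
Evaluating gives P = 64/81.

P ≈ 0.790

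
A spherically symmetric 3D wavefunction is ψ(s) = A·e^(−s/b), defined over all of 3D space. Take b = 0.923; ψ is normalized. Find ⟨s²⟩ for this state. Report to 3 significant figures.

⟨s^2⟩ ≈ 2.56

⟨s²⟩ = ∫ s^2 |ψ|² 4πs² ds over the full domain.
Using ∫₀^∞ sⁿ e^(−αs) ds = n!/αⁿ⁺¹, evaluating both integrals, ⟨s²⟩ = 3·b^2.
With b = 0.923, ⟨s^2⟩ = 2.556.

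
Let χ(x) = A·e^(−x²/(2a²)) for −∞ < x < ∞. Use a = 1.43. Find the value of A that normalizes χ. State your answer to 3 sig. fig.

A ≈ 0.628

Normalization requires ∫|χ|² dx = 1, integrated from −∞ to ∞.
With χ = A·e^(−x²/(2a²)), the integral evaluates to A²·[√(π)·a].
Hence A² = 1/[√(π)·a].
With a = 1.43: A² = 0.3945 and A = 0.6281.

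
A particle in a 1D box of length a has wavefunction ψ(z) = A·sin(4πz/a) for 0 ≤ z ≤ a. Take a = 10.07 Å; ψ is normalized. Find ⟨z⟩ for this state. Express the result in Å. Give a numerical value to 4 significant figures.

⟨z⟩ ≈ 5.035 Å

By definition ⟨z⟩ = ∫ z |ψ(z)|² dz.
Evaluating both integrals, ⟨z⟩ = a/2.
Putting a = 10.07 gives 5.0350.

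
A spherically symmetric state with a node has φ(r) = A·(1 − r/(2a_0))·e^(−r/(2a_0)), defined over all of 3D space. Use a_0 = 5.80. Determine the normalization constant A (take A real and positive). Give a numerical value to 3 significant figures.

A ≈ 0.0143

Normalization requires ∫|φ|² 4πr² dr = 1, integrated from 0 to ∞.
(Spherical symmetry: dV = 4πr² dr.)
∫|φ|² 4πr² dr = A²·(8·π·a_0^3).
Substituting a_0 = 5.80 gives A² = 0.0002039, so A = 0.01428.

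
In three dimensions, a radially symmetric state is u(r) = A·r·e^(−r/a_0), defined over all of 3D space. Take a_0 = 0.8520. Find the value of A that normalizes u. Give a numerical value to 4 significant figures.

Normalization requires ∫|u|² 4πr² dr = 1, integrated from 0 to ∞.
The angular integral contributes 4π, leaving ∫₀^∞ r²|u|² dr.
The integral (without the A² prefactor) comes out to 3·π·a_0^5.
Plugging in a_0 = 0.8520 yields A = 0.48614.

A ≈ 0.4861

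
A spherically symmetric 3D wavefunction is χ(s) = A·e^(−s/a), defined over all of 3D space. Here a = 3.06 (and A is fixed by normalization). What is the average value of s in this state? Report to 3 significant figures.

The expectation value is the |χ|²-weighted average of s: ∫ s|χ|² 4πs² ds.
With ∫₀^∞ s^3 e^(−αs) ds = 3!/α^4, since the A² factors cancel between numerator and denominator, ⟨s⟩ = 3·a/2.
With a = 3.06, ⟨s⟩ = 4.590.

⟨s⟩ ≈ 4.59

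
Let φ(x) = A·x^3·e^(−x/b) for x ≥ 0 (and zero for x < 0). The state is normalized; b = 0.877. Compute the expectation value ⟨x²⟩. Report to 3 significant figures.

⟨x^2⟩ ≈ 10.8

By definition ⟨x²⟩ = ∫ x^2 |φ(x)|² dx.
With ∫₀^∞ x^8 e^(−αx) dx = 8!/α^9, the ratio of the moment integral to the normalization integral gives ⟨x²⟩ = 14·b^2.
With b = 0.877, ⟨x^2⟩ = 10.77.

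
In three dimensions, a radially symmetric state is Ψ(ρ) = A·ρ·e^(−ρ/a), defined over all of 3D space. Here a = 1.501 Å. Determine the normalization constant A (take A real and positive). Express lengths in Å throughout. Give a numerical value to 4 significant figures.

We need A² ∫|f|² 4πρ² dρ = 1, taking the integral from 0 to ∞.
Recall ∫₀^∞ ρ^m e^(−ρ/β) dρ = m!·β^(m+1), with Ψ = A·ρ·e^(−ρ/a), the integral evaluates to A²·[3·π·a^5].
Hence A² = 1/[3·π·a^5].
Substituting a = 1.501 gives A² = 0.013926, so A = 0.11801.

A ≈ 0.1180 Å^(-5/2)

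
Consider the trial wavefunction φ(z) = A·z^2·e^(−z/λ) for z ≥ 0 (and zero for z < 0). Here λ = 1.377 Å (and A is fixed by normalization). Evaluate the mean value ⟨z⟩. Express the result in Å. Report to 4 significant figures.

⟨z⟩ ≈ 3.443 Å

By definition ⟨z⟩ = ∫ z |φ(z)|² dz.
Since the A² factors cancel between numerator and denominator, ⟨z⟩ = 5·λ/2.
Putting λ = 1.377 gives 3.4425.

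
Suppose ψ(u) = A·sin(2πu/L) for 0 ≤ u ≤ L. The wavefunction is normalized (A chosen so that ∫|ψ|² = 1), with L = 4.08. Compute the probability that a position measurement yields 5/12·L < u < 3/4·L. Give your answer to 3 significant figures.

P ≈ 0.264

|ψ|² is the probability density, so P = ∫_{5/12·L}^{3/4·L} |ψ|² du.
Since A² = 1/(L/2), this is the region integral divided by the full normalization integral.
Substituting t = u/L, A² and the length scale cancel in the ratio: P = ∫_{5/12}^{3/4} sin(2·π·t)^2 dt / ∫_{0}^{1} sin(2·π·t)^2 dt.
An antiderivative of sin(2·π·t)^2 is t/2 - sin(4·π·t)/(8·π); evaluating from 5/12 to 3/4 gives -√(3)/(16·π) + 1/6, while the full integral is 1/2.
The result is P = (-√(3)/8 + π/3)/π.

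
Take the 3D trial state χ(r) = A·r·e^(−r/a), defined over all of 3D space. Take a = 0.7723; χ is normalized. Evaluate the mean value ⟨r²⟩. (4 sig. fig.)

⟨r²⟩ = ∫ r^2 |χ|² 4πr² dr over the full domain.
The ratio of the moment integral to the normalization integral gives ⟨r²⟩ = 15·a^2/2.
Putting a = 0.7723 gives 4.4734.

⟨r^2⟩ ≈ 4.473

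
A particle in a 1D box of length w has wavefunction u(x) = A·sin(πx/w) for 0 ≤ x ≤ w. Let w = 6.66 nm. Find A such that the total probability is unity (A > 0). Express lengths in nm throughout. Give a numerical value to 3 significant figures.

A ≈ 0.548 nm^(-1/2)

Normalization requires ∫|u|² dx = 1, integrated from 0 to w.
Using sin²θ = (1 − cos 2θ)/2, carrying out the integral gives A² · w/2.
Setting this equal to 1 gives A² = 1/(w/2).
Plugging in w = 6.66 yields A = 0.5480.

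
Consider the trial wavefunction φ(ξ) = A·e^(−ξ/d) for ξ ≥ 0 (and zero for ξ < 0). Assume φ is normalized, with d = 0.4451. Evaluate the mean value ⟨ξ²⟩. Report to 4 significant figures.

⟨ξ^2⟩ ≈ 0.09906

⟨ξ²⟩ = ∫ ξ^2 |φ|² dξ over the full domain.
The ratio of the moment integral to the normalization integral gives ⟨ξ²⟩ = d^2/2.
Putting d = 0.4451 gives 0.099057.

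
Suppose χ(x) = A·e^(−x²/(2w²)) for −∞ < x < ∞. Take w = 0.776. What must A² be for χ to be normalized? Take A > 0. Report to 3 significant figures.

A^2 ≈ 0.727

Require ∫ |χ|² dx = 1 over the whole domain.
Using the Gaussian integral ∫_{−∞}^{∞} e^(−αx²) dx = √(π/α), carrying out the integral gives A² · √(π)·w.
Hence A² = 1/[√(π)·w].
Substituting w = 0.776 gives A² = 0.7270, so A = 0.8527.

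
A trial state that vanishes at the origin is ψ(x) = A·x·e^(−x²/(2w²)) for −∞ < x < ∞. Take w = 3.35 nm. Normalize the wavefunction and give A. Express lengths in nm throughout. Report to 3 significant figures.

The normalization condition is ∫|ψ|² dx = 1 from −∞ to ∞.
With ∫_{−∞}^{∞} x^(2m) e^(−αx²) dx = (2m−1)!!·√π / (2^m α^(m+1/2)), with ψ = A·x·e^(−x²/(2w²)), the integral evaluates to A²·[√(π)·w^3/2].
Hence A² = 1/[√(π)·w^3/2].
With w = 3.35: A² = 0.03001 and A = 0.1732.

A ≈ 0.173 nm^(-3/2)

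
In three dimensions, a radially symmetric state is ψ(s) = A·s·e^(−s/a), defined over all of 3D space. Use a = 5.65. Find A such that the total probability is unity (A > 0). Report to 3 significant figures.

A ≈ 0.00429

Normalization requires ∫|ψ|² 4πs² ds = 1, integrated from 0 to ∞.
With ∫₀^∞ s^4 e^(−αs) ds = 4!/α^5, with ψ = A·s·e^(−s/a), the integral evaluates to A²·[3·π·a^5].
So A² = (3·π·a^5)^(−1).
With a = 5.65: A² = 0.00001843 and A = 0.004293.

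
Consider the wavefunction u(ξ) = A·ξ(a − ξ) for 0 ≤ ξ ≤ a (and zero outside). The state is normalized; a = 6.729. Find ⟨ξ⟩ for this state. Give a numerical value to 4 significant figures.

⟨ξ⟩ = ∫ ξ |u|² dξ over the full domain.
Evaluating both integrals, ⟨ξ⟩ = a/2.
Putting a = 6.729 gives 3.3645.

⟨ξ⟩ ≈ 3.365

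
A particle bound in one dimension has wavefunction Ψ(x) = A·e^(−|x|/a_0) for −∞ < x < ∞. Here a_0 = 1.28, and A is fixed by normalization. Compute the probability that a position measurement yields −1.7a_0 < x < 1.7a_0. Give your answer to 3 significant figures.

P ≈ 0.967

|Ψ|² is the probability density, so P = ∫_{−1.7a_0}^{1.7a_0} |Ψ|² dx.
Since A² = 1/(a_0), this is the region integral divided by the full normalization integral.
By symmetry take twice the x ≥ 0 contribution in numerator and denominator; the 2's cancel. Let u = x/a_0; then A² and the length scale cancel, so P = ∫_{0}^{1.7} e^(-2·u) du ÷ ∫_{0}^{∞} e^(-2·u) du.
An antiderivative of e^(-2·u) is -e^(-2·u)/2; evaluating from 0 to 1.7 gives 1/2 - e^(-17/5)/2, while the full integral is 1/2.
Taking the ratio, P = 0.9666.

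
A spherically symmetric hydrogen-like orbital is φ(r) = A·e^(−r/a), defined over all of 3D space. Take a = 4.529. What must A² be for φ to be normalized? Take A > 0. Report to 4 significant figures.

The normalization condition is ∫|φ|² 4πr² dr = 1 from 0 to ∞.
The angular integral contributes 4π, leaving ∫₀^∞ r²|φ|² dr.
With φ = A·e^(−r/a), the integral evaluates to A²·[π·a^3].
Setting this equal to 1 gives A² = 1/(π·a^3).
With a = 4.529: A² = 0.0034264 and A = 0.058536.

A^2 ≈ 0.003426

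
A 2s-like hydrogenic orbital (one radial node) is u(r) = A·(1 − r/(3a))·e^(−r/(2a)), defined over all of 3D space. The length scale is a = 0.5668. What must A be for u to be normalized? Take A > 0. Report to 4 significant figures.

A ≈ 0.8096

Normalization requires ∫|u|² 4πr² dr = 1, integrated from 0 to ∞.
With ∫₀^∞ r^4 e^(−αr) dr = 4!/α^5, with u = A·(1 − r/(3a))·e^(−r/(2a)), the integral evaluates to A²·[8·π·a^3/3].
With a = 0.5668: A² = 0.65553 and A = 0.80965.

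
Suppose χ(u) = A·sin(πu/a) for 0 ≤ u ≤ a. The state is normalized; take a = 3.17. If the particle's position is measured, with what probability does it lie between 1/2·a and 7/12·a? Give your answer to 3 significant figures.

P ≈ 0.163

|χ|² is the probability density, so P = ∫_{1/2·a}^{7/12·a} |χ|² du.
With A² fixed by ∫|χ|² = 1, i.e. A² = (a/2)^(−1), substitute and integrate.
Substituting t = u/a, A² and the length scale cancel in the ratio: P = ∫_{1/2}^{7/12} sin(π·t)^2 dt / ∫_{0}^{1} sin(π·t)^2 dt.
An antiderivative of sin(π·t)^2 is t/2 - sin(2·π·t)/(4·π); evaluating from 1/2 to 7/12 gives 1/(8·π) + 1/24, while the full integral is 1/2.
Taking the ratio, P = (3 + π)/(12·π).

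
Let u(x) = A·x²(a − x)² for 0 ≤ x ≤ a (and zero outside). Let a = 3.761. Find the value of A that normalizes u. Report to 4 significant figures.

Require ∫ |u|² dx = 1 over the whole domain.
Expanding the polynomial and integrating term by term, the integral (without the A² prefactor) comes out to a^9/630.
Setting this equal to 1 gives A² = 1/(a^9/630).
With a = 3.761: A² = 0.0041842 and A = 0.064685.

A ≈ 0.06469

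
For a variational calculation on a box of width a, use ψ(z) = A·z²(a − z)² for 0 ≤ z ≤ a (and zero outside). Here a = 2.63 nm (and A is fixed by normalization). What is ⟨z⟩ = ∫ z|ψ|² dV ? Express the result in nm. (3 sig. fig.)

⟨z⟩ ≈ 1.32 nm

⟨z⟩ = ∫ z |ψ|² dz over the full domain.
Expanding the polynomial and integrating term by term, evaluating both integrals, ⟨z⟩ = a/2.
With a = 2.63, ⟨z⟩ = 1.315.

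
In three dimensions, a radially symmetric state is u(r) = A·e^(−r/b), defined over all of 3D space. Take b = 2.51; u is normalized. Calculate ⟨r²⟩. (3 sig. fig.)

By definition ⟨r²⟩ = ∫ r^2 |u(r)|² 4πr² dr.
With ∫₀^∞ r^4 e^(−αr) dr = 4!/α^5, evaluating both integrals, ⟨r²⟩ = 3·b^2.
With b = 2.51, ⟨r^2⟩ = 18.90.

⟨r^2⟩ ≈ 18.9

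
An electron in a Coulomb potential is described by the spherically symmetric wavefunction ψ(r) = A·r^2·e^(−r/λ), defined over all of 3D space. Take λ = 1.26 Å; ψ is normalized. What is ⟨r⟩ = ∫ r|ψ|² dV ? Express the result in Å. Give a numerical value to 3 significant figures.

⟨r⟩ ≈ 4.41 Å

By definition ⟨r⟩ = ∫ r |ψ(r)|² 4πr² dr.
Recall ∫₀^∞ r^m e^(−r/β) dr = m!·β^(m+1), evaluating both integrals, ⟨r⟩ = 7·λ/2.
With λ = 1.26, ⟨r⟩ = 4.410.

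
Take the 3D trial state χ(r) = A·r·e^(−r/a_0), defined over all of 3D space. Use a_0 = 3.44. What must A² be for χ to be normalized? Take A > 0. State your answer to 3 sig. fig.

A^2 ≈ 0.000220

Require ∫ |χ|² 4πr² dr = 1 over the whole domain.
Recall ∫₀^∞ r^m e^(−r/β) dr = m!·β^(m+1), the integral (without the A² prefactor) comes out to 3·π·a_0^5.
Setting this equal to 1 gives A² = 1/(3·π·a_0^5).
With a_0 = 3.44: A² = 0.0002203 and A = 0.01484.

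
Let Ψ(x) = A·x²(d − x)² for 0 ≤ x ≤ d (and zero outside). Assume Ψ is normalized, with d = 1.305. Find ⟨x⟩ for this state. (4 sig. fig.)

The expectation value is the |Ψ|²-weighted average of x: ∫ x|Ψ|² dx.
Expanding the polynomial and integrating term by term, the ratio of the moment integral to the normalization integral gives ⟨x⟩ = d/2.
Putting d = 1.305 gives 0.65250.

⟨x⟩ ≈ 0.6525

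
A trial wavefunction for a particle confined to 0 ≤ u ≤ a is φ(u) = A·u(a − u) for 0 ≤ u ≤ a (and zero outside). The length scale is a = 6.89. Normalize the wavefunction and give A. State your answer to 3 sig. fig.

A ≈ 0.0440

The normalization condition is ∫|φ|² du = 1 from 0 to a.
Expanding the polynomial and integrating term by term, ∫|φ|² du = A²·(a^5/30).
So A² = (a^5/30)^(−1).
Plugging in a = 6.89 yields A = 0.04396.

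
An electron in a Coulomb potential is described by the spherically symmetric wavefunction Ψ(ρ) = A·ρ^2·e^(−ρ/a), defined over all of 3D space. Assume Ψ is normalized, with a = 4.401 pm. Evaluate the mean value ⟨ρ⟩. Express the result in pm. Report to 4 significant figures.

⟨ρ⟩ ≈ 15.40 pm

By definition ⟨ρ⟩ = ∫ ρ |Ψ(ρ)|² 4πρ² dρ.
With ∫₀^∞ ρ^7 e^(−αρ) dρ = 7!/α^8, evaluating both integrals, ⟨ρ⟩ = 7·a/2.
Putting a = 4.401 gives 15.404.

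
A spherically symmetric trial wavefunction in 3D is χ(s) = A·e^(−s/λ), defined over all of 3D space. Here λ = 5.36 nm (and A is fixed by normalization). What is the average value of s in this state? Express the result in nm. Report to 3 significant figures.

⟨s⟩ ≈ 8.04 nm

By definition ⟨s⟩ = ∫ s |χ(s)|² 4πs² ds.
Using ∫₀^∞ sⁿ e^(−αs) ds = n!/αⁿ⁺¹, evaluating both integrals, ⟨s⟩ = 3·λ/2.
With λ = 5.36, ⟨s⟩ = 8.040.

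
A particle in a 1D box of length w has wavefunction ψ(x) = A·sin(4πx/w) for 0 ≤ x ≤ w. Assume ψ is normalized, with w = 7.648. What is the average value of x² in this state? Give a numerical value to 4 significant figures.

The expectation value is the |ψ|²-weighted average of x^2: ∫ x^2|ψ|² dx.
Evaluating both integrals, ⟨x²⟩ = -w^2/(32·π^2) + w^2/3.
Putting w = 7.648 gives 19.312.

⟨x^2⟩ ≈ 19.31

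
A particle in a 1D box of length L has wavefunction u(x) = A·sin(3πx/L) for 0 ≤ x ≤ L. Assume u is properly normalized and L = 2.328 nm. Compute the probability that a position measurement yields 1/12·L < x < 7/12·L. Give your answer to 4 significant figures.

|u|² is the probability density, so P = ∫_{1/12·L}^{7/12·L} |u|² dx.
The normalization integral ∫|u|²dx over the whole domain equals L/2·A², and A² cancels in the ratio.
Let t = x/L; then A² and the length scale cancel, so P = ∫_{1/12}^{7/12} sin(3·π·t)^2 dt ÷ ∫_{0}^{1} sin(3·π·t)^2 dt.
With ∫ sin(3·π·t)^2 dt = t/2 - sin(6·π·t)/(12·π) + C, the region integral is 1/(6·π) + 1/4 and the full one is 1/2.
This works out to P = (2 + 3·π)/(6·π).

P ≈ 0.6061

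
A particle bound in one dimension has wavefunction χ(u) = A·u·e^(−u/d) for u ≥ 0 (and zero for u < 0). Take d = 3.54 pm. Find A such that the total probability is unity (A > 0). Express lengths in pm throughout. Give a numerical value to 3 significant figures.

We need A² ∫|f|² du = 1, taking the integral from 0 to ∞.
Carrying out the integral gives A² · d^3/4.
Setting this equal to 1 gives A² = 1/(d^3/4).
With d = 3.54: A² = 0.09017 and A = 0.3003.

A ≈ 0.300 pm^(-3/2)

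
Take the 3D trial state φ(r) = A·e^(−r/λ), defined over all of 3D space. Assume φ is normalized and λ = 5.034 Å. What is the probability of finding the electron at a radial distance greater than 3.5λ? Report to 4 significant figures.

P ≈ 0.02964

P = ∫ |φ|² 4πr² dr over r > 3.5λ.
A² is fixed by ∫₀^∞ 4πr²|φ|² dr = 1, i.e. A² = (π·λ^3)^(−1).
Let u = r/λ; then A², 4π and the length scale all cancel, so P = ∫_{3.5}^{∞} u^2·e^(-2·u) du ÷ ∫_{0}^{∞} u^2·e^(-2·u) du.
Using ∫ u^2·e^(-2·u) du = -(2·u^2 + 2·u + 1)·e^(-2·u)/4, the numerator is 65·e^(-7)/8 and the denominator is 1/4.
Taking the ratio yields P = 0.029636.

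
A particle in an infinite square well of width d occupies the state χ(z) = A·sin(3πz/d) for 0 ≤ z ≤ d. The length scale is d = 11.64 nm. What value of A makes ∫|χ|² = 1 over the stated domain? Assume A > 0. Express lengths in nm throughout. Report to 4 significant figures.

Require ∫ |χ|² dz = 1 over the whole domain.
With ∫₀^d sin²(nπz/d) dz = d/2, carrying out the integral gives A² · d/2.
Setting this equal to 1 gives A² = 1/(d/2).
With d = 11.64: A² = 0.17182 and A = 0.41451.

A ≈ 0.4145 nm^(-1/2)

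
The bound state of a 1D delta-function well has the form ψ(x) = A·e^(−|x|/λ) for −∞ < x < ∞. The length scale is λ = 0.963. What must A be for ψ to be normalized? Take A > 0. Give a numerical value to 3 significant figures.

A ≈ 1.02

The normalization condition is ∫|ψ|² dx = 1 from −∞ to ∞.
Recall ∫₀^∞ x^m e^(−x/β) dx = m!·β^(m+1), the integral (without the A² prefactor) comes out to λ.
Hence A² = 1/[λ].
Plugging in λ = 0.963 yields A = 1.019.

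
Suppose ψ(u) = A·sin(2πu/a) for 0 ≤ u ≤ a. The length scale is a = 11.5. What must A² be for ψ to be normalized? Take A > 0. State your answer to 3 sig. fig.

A^2 ≈ 0.174

We need A² ∫|f|² du = 1, taking the integral from 0 to a.
The integral (without the A² prefactor) comes out to a/2.
Setting this equal to 1 gives A² = 1/(a/2).
Plugging in a = 11.5 yields A = 0.4170.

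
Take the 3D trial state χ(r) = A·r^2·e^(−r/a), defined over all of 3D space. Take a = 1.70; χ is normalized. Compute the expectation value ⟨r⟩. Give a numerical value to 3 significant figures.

The expectation value is the |χ|²-weighted average of r: ∫ r|χ|² 4πr² dr.
The ratio of the moment integral to the normalization integral gives ⟨r⟩ = 7·a/2.
Putting a = 1.70 gives 5.950.

⟨r⟩ ≈ 5.95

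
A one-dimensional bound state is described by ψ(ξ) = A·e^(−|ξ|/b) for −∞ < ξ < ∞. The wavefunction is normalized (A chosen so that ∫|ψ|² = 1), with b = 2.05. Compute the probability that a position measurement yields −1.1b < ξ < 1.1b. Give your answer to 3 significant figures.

The probability is P = ∫ |ψ|² dξ over [−1.1b, 1.1b].
With A² fixed by ∫|ψ|² = 1, i.e. A² = (b)^(−1), substitute and integrate.
Both integrals are even about ξ = 0, so only the ξ ≥ 0 halves are needed (the factors of 2 cancel). In terms of u = ξ/b (A² and the length scale cancel between numerator and denominator), P = [∫_{0}^{1.1} e^(-2·u) du] / [∫_{0}^{∞} e^(-2·u) du].
Using ∫ e^(-2·u) du = -e^(-2·u)/2, the numerator is 1/2 - e^(-11/5)/2 and the denominator is 1/2.
Evaluating gives P = 0.8892.

P ≈ 0.889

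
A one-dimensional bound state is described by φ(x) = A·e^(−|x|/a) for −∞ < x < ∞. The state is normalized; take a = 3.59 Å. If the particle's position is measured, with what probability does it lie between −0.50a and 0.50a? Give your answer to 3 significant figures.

P ≈ 0.632

|φ|² is the probability density, so P = ∫_{−0.50a}^{0.50a} |φ|² dx.
With A² fixed by ∫|φ|² = 1, i.e. A² = (a)^(−1), substitute and integrate.
Both integrals are even about x = 0, so only the x ≥ 0 halves are needed (the factors of 2 cancel). In terms of u = x/a (A² and the length scale cancel between numerator and denominator), P = [∫_{0}^{0.50} e^(-2·u) du] / [∫_{0}^{∞} e^(-2·u) du].
An antiderivative of e^(-2·u) is -e^(-2·u)/2; evaluating from 0 to 0.50 gives 1/2 - e^(-1)/2, while the full integral is 1/2.
Evaluating gives P = 0.6321.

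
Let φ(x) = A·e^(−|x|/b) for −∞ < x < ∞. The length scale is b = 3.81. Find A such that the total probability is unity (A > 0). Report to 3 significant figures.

A ≈ 0.512

We need A² ∫|f|² dx = 1, taking the integral from −∞ to ∞.
Using ∫₀^∞ xⁿ e^(−αx) dx = n!/αⁿ⁺¹, ∫|φ|² dx = A²·(b).
Plugging in b = 3.81 yields A = 0.5123.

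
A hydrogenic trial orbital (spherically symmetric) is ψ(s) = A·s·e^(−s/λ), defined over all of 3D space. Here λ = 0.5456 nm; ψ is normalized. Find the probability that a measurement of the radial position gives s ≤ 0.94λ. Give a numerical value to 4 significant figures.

Integrate the radial probability density 4πs²|ψ|² over s ≤ 0.94λ.
Normalization gives A² = 1/(3·π·λ^5).
In terms of u = s/λ (A², 4π and the length scale all cancel between numerator and denominator), P = [∫_{0}^{0.94} u^4·e^(-2·u) du] / [∫_{0}^{∞} u^4·e^(-2·u) du].
An antiderivative of u^4·e^(-2·u) is -(u^4/2 + u^3 + 3·u^2/2 + 3·u/2 + 3/4)·e^(-2·u); evaluating from 0 to 0.94 gives ≈ 0.0318563, while the full integral is 3/4.
The region integral divided by the full integral gives P = 0.042475.

P ≈ 0.04248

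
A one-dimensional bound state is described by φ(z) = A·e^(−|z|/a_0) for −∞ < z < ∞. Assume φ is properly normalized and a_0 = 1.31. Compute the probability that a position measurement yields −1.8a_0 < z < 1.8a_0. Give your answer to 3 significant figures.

|φ|² is the probability density, so P = ∫_{−1.8a_0}^{1.8a_0} |φ|² dz.
Since A² = 1/(a_0), this is the region integral divided by the full normalization integral.
Both integrals are even about z = 0, so only the z ≥ 0 halves are needed (the factors of 2 cancel). In terms of u = z/a_0 (A² and the length scale cancel between numerator and denominator), P = [∫_{0}^{1.8} e^(-2·u) du] / [∫_{0}^{∞} e^(-2·u) du].
An antiderivative of e^(-2·u) is -e^(-2·u)/2; evaluating from 0 to 1.8 gives 1/2 - e^(-18/5)/2, while the full integral is 1/2.
Taking the ratio, P = 0.9727.

P ≈ 0.973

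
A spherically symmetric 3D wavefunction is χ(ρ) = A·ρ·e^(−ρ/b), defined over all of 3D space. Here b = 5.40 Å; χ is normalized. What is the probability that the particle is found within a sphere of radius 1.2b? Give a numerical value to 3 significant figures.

P ≈ 0.0959

With dV = 4πρ²dρ, the probability is ∫|χ|² dV over ρ ≤ 1.2b.
The full normalization integral is A²·[3·π·b^5] = 1, fixing A².
Let u = ρ/b; then A², 4π and the length scale all cancel, so P = ∫_{0}^{1.2} u^4·e^(-2·u) du ÷ ∫_{0}^{∞} u^4·e^(-2·u) du.
Using ∫ u^4·e^(-2·u) du = -(u^4/2 + u^3 + 3·u^2/2 + 3·u/2 + 3/4)·e^(-2·u), the numerator is ≈ 0.071901 and the denominator is 3/4.
This evaluates to P = 0.09587.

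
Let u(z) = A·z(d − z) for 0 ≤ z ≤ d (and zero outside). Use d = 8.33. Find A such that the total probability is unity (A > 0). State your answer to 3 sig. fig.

Require ∫ |u|² dz = 1 over the whole domain.
Expanding the polynomial and integrating term by term, ∫|u|² dz = A²·(d^5/30).
Setting this equal to 1 gives A² = 1/(d^5/30).
With d = 8.33: A² = 0.0007480 and A = 0.02735.

A ≈ 0.0273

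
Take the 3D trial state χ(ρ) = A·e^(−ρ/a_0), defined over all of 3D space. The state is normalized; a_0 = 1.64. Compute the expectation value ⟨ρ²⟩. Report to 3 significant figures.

⟨ρ^2⟩ ≈ 8.07

⟨ρ²⟩ = ∫ ρ^2 |χ|² 4πρ² dρ over the full domain.
Evaluating both integrals, ⟨ρ²⟩ = 3·a_0^2.
With a_0 = 1.64, ⟨ρ^2⟩ = 8.069.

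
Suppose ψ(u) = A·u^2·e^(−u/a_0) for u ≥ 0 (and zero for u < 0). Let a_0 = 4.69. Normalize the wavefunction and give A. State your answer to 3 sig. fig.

Normalization requires ∫|ψ|² du = 1, integrated from 0 to ∞.
∫|ψ|² du = A²·(3·a_0^5/4).
Hence A² = 1/[3·a_0^5/4].
With a_0 = 4.69: A² = 0.0005876 and A = 0.02424.

A ≈ 0.0242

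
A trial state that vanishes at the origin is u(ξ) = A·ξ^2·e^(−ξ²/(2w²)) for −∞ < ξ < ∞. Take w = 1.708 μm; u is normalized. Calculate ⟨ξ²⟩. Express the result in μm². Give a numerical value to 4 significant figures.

The expectation value is the |u|²-weighted average of ξ^2: ∫ ξ^2|u|² dξ.
Evaluating both integrals, ⟨ξ²⟩ = 5·w^2/2.
With w = 1.708, ⟨ξ^2⟩ = 7.2932.

⟨ξ^2⟩ ≈ 7.293 μm^2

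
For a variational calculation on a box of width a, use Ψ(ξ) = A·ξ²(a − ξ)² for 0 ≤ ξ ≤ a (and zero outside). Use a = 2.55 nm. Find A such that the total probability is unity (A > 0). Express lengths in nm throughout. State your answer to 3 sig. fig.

A ≈ 0.372 nm^(-9/2)

Normalization requires ∫|Ψ|² dξ = 1, integrated from 0 to a.
Expanding the polynomial and integrating term by term, ∫|Ψ|² dξ = A²·(a^9/630).
With a = 2.55: A² = 0.1382 and A = 0.3717.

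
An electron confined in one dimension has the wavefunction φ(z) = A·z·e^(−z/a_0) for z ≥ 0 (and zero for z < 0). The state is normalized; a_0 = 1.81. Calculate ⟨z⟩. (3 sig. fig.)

⟨z⟩ ≈ 2.72

The expectation value is the |φ|²-weighted average of z: ∫ z|φ|² dz.
Using ∫₀^∞ zⁿ e^(−αz) dz = n!/αⁿ⁺¹, evaluating both integrals, ⟨z⟩ = 3·a_0/2.
With a_0 = 1.81, ⟨z⟩ = 2.715.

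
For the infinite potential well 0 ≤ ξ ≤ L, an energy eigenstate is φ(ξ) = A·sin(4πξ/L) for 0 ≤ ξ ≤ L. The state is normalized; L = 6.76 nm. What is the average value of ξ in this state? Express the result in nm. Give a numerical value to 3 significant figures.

⟨ξ⟩ ≈ 3.38 nm

⟨ξ⟩ = ∫ ξ |φ|² dξ over the full domain.
Using sin²θ = (1 − cos 2θ)/2, the ratio of the moment integral to the normalization integral gives ⟨ξ⟩ = L/2.
With L = 6.76, ⟨ξ⟩ = 3.380.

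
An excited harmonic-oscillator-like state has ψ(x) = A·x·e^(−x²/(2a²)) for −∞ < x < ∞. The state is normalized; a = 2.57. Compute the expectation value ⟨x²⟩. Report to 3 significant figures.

⟨x²⟩ = ∫ x^2 |ψ|² dx over the full domain.
Evaluating both integrals, ⟨x²⟩ = 3·a^2/2.
With a = 2.57, ⟨x^2⟩ = 9.907.

⟨x^2⟩ ≈ 9.91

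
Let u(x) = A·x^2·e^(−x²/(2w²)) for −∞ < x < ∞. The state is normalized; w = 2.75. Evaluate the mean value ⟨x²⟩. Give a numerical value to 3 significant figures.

⟨x^2⟩ ≈ 18.9

By definition ⟨x²⟩ = ∫ x^2 |u(x)|² dx.
Differentiating ∫e^(−αx²) dx = √(π/α) under α to get the higher moments, the ratio of the moment integral to the normalization integral gives ⟨x²⟩ = 5·w^2/2.
Putting w = 2.75 gives 18.91.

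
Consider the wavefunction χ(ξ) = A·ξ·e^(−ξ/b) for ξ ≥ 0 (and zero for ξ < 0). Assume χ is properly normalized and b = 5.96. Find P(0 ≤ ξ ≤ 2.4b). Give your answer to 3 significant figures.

P ≈ 0.857

The probability is P = ∫ |χ|² dξ over [0, 2.4b].
With A² fixed by ∫|χ|² = 1, i.e. A² = (b^3/4)^(−1), substitute and integrate.
Let u = ξ/b; then A² and the length scale cancel, so P = ∫_{0}^{2.4} u^2·e^(-2·u) du ÷ ∫_{0}^{∞} u^2·e^(-2·u) du.
With ∫ u^2·e^(-2·u) du = -(2·u^2 + 2·u + 1)·e^(-2·u)/4 + C, the region integral is 1/4 - 433·e^(-24/5)/100 and the full one is 1/4.
The result is P = 0.8575.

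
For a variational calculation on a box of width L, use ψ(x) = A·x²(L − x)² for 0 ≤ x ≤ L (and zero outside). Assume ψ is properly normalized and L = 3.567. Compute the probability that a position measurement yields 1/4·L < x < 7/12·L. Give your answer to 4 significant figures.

P = ∫_{1/4·L}^{7/12·L} |ψ(x)|² dx.
The normalization integral ∫|ψ|²dx over the whole domain equals L^9/630·A², and A² cancels in the ratio.
Substituting u = x/L, A² and the length scale cancel in the ratio: P = ∫_{1/4}^{7/12} u^4·(1 - u)^4 du / ∫_{0}^{1} u^4·(1 - u)^4 du.
Using ∫ u^4·(1 - u)^4 du = u^5·(70·u^4 - 315·u^3 + 540·u^2 - 420·u + 126)/630, the numerator is ≈ 0.00102975 and the denominator is 1/630.
Evaluating gives P = 0.64874.

P ≈ 0.6487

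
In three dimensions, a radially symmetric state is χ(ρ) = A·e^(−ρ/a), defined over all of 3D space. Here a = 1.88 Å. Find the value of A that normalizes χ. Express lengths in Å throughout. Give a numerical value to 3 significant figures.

We need A² ∫|f|² 4πρ² dρ = 1, taking the integral from 0 to ∞.
The angular integral contributes 4π, leaving ∫₀^∞ ρ²|χ|² dρ.
Carrying out the integral gives A² · π·a^3.
Setting this equal to 1 gives A² = 1/(π·a^3).
Plugging in a = 1.88 yields A = 0.2189.

A ≈ 0.219 Å^(-3/2)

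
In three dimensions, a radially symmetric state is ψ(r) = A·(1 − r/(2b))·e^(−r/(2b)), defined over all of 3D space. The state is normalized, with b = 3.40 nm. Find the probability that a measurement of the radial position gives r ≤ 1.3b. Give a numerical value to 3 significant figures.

P ≈ 0.0456

With dV = 4πr²dr, the probability is ∫|ψ|² dV over r ≤ 1.3b.
The full normalization integral is A²·[8·π·b^3] = 1, fixing A².
Substituting u = r/b, A², 4π and the length scale all cancel in the ratio: P = ∫_{0}^{1.3} u^2·(1 - u/2)^2·e^(-u) du / ∫_{0}^{∞} u^2·(1 - u/2)^2·e^(-u) du.
An antiderivative of u^2·(1 - u/2)^2·e^(-u) is -(u^4/4 + u^2 + 2·u + 2)·e^(-u); evaluating from 0 to 1.3 gives ≈ 0.091181, while the full integral is 2.
This evaluates to P = 0.04559.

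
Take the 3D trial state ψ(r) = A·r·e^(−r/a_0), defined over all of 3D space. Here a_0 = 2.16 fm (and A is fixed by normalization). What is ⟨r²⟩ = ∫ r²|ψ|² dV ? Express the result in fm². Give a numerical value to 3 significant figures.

⟨r^2⟩ ≈ 35.0 fm^2

The expectation value is the |ψ|²-weighted average of r^2: ∫ r^2|ψ|² 4πr² dr.
With ∫₀^∞ r^6 e^(−αr) dr = 6!/α^7, since the A² factors cancel between numerator and denominator, ⟨r²⟩ = 15·a_0^2/2.
With a_0 = 2.16, ⟨r^2⟩ = 34.99.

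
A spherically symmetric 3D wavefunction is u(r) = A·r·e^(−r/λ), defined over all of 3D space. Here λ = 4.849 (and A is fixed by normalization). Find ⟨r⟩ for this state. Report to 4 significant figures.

By definition ⟨r⟩ = ∫ r |u(r)|² 4πr² dr.
With ∫₀^∞ r^5 e^(−αr) dr = 5!/α^6, since the A² factors cancel between numerator and denominator, ⟨r⟩ = 5·λ/2.
Putting λ = 4.849 gives 12.123.

⟨r⟩ ≈ 12.12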